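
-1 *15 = -15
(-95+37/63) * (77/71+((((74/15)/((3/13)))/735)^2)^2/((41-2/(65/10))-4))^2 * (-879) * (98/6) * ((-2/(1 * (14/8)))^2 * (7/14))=107747103830395784429480508122636801434912471270735232/103488675305841075334493577852498316497802734375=1041148.74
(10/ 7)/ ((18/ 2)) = 10/ 63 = 0.16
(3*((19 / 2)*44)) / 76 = 33 / 2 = 16.50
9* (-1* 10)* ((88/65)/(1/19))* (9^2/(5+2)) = -2437776/91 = -26788.75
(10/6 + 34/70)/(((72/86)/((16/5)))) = 38872/4725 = 8.23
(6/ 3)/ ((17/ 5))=10/ 17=0.59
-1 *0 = 0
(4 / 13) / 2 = 2 / 13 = 0.15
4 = 4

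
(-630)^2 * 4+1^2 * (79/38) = 60328879/38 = 1587602.08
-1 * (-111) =111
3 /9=1 /3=0.33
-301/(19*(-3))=301/57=5.28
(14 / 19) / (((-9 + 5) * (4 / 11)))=-77 / 152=-0.51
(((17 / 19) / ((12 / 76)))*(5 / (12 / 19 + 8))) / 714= 0.00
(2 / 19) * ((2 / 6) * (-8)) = -16 / 57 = -0.28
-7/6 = -1.17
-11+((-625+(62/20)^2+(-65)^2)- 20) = 357861/100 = 3578.61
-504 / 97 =-5.20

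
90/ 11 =8.18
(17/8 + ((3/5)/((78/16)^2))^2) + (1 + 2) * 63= 191.13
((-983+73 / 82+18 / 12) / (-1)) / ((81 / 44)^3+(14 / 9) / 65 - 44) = -2003521291200 / 77102574559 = -25.99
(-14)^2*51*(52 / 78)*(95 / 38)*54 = 899640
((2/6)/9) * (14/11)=14/297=0.05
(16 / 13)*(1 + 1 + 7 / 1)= 144 / 13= 11.08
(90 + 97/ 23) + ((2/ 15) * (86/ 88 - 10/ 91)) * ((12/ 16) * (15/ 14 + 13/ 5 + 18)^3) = 308622986575027/ 315875560000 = 977.04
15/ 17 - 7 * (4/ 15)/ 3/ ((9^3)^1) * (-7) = 495407/ 557685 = 0.89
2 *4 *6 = 48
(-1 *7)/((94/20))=-1.49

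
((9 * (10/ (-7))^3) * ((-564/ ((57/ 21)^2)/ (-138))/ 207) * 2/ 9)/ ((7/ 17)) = -3196000/ 84217329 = -0.04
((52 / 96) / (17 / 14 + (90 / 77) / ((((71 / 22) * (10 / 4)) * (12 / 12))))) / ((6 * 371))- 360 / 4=-463986517 / 5155416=-90.00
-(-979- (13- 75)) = 917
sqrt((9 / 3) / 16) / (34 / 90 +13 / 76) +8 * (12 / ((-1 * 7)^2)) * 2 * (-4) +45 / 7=-453 / 49 +855 * sqrt(3) / 1877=-8.46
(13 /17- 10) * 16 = -2512 /17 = -147.76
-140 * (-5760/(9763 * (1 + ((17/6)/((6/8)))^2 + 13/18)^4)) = 555406013030400/440000268246574243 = 0.00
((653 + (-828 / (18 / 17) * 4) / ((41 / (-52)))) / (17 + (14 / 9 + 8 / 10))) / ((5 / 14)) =668.37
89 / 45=1.98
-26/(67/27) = -702/67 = -10.48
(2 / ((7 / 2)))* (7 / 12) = 1 / 3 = 0.33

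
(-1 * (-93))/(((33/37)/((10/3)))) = 11470/33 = 347.58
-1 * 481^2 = -231361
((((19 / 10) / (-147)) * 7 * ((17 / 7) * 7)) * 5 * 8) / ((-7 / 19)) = 24548 / 147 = 166.99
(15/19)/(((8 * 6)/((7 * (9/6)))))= 105/608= 0.17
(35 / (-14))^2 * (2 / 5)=5 / 2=2.50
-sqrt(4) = -2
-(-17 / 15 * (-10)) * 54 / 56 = -153 / 14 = -10.93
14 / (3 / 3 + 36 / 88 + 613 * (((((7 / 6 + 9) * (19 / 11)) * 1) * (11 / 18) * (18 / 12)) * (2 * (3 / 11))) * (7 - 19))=-28 / 129173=-0.00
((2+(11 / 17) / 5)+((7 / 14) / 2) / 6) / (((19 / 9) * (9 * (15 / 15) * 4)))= 4429 / 155040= 0.03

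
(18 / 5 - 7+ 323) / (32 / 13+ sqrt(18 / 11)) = 3656224 / 20555 - 405093 * sqrt(22) / 20555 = 85.44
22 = 22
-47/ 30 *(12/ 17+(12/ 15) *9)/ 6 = -2632/ 1275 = -2.06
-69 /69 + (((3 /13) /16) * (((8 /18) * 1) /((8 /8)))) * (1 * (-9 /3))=-53 /52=-1.02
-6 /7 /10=-0.09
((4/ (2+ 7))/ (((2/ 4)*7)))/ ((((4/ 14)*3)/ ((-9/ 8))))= -0.17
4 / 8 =1 / 2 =0.50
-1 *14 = -14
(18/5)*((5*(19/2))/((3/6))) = 342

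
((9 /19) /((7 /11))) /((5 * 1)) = 99 /665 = 0.15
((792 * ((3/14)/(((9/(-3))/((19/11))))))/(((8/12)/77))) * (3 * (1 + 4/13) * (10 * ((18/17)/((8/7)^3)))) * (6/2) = -783897345/832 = -942184.31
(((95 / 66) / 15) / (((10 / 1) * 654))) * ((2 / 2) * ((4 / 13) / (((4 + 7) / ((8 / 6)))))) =38 / 69440085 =0.00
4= 4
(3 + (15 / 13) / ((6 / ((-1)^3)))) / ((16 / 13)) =73 / 32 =2.28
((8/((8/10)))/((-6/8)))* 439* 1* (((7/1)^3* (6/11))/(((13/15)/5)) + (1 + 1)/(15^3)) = -1829511554432/289575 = -6317919.55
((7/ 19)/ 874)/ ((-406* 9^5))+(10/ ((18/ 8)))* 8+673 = 40297627856555/ 56872926252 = 708.56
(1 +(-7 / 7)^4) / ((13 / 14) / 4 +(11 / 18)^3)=40824 / 9397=4.34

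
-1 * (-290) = 290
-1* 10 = -10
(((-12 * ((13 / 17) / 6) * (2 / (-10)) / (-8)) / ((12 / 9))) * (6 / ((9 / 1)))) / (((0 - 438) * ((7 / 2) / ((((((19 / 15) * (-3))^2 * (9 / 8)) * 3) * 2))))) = 42237 / 34748000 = 0.00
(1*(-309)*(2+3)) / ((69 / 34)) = -761.30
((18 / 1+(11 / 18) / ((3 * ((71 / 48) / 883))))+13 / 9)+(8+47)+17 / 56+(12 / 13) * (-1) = 30303761 / 155064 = 195.43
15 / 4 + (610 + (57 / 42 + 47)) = 18539 / 28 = 662.11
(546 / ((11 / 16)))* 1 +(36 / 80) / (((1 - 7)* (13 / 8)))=567807 / 715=794.14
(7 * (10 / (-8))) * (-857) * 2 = 29995 / 2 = 14997.50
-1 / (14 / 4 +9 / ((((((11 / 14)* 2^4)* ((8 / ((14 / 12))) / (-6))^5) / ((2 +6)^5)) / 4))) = 11 / 529382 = 0.00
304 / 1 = 304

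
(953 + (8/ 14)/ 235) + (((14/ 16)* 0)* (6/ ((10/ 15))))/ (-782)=1567689/ 1645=953.00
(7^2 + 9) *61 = 3538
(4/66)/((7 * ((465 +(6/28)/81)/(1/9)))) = 4/1933481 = 0.00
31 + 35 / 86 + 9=3475 / 86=40.41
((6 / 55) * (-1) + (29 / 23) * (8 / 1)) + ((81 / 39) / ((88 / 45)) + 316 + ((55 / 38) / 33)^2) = 139790259127 / 427438440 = 327.04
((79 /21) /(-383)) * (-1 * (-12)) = -0.12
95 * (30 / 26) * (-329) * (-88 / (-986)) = -20628300 / 6409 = -3218.65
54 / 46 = 27 / 23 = 1.17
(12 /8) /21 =1 /14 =0.07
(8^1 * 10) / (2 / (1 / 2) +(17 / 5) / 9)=3600 / 197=18.27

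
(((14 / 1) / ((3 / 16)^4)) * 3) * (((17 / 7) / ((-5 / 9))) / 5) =-2228224 / 75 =-29709.65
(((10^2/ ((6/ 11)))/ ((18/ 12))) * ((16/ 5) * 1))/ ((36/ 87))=945.19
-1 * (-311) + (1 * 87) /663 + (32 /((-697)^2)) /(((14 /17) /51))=809109528 /2600507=311.14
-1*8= -8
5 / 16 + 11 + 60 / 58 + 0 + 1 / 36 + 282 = 1229309 / 4176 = 294.37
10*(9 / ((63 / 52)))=520 / 7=74.29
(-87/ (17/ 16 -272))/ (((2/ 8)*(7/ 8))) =14848/ 10115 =1.47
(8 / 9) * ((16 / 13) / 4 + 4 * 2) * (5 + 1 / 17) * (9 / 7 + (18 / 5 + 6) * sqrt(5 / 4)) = 74304 / 1547 + 198144 * sqrt(5) / 1105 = 448.99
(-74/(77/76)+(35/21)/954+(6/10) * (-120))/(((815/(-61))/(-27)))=-293.10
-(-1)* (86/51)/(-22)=-43/561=-0.08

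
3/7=0.43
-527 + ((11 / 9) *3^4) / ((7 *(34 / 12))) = -62119 / 119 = -522.01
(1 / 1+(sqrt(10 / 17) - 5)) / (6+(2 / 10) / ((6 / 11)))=-120 / 191+30*sqrt(170) / 3247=-0.51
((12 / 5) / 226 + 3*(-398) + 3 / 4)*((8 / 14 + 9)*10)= -180680307 / 1582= -114210.05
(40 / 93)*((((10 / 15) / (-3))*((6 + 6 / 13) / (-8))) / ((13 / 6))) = 0.04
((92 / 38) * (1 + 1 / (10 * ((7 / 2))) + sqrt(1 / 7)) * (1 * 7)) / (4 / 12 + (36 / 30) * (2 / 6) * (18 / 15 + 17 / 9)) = 10350 * sqrt(7) / 6707 + 74520 / 6707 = 15.19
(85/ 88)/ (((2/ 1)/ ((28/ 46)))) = 595/ 2024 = 0.29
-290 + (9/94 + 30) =-24431/94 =-259.90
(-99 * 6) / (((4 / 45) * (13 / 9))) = -120285 / 26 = -4626.35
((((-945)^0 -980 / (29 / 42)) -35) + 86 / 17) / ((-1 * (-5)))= -713988 / 2465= -289.65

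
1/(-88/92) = -23/22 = -1.05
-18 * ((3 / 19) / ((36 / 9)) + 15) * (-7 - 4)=113157 / 38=2977.82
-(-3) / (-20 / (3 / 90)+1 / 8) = -24 / 4799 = -0.01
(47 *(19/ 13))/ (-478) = -893/ 6214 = -0.14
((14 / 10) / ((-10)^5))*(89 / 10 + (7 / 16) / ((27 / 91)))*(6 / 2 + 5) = -156863 / 135000000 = -0.00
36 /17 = 2.12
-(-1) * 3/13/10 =3/130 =0.02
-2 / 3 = -0.67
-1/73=-0.01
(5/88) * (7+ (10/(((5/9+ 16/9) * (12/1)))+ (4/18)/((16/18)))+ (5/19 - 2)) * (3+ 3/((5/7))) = 28107/11704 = 2.40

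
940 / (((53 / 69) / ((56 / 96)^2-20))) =-15301555 / 636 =-24059.05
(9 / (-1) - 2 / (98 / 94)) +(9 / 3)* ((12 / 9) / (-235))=-125921 / 11515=-10.94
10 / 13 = 0.77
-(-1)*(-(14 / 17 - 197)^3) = 37092620375 / 4913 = 7549892.20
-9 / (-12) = 3 / 4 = 0.75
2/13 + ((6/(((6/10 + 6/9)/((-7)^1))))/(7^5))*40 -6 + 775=456097581/593047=769.07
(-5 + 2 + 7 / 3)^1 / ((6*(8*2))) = -1 / 144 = -0.01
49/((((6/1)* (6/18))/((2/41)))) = 49/41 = 1.20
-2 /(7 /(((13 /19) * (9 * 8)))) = -14.08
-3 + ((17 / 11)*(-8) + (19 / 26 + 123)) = 30993 / 286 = 108.37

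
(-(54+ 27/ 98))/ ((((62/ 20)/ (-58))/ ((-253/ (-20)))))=39025503/ 3038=12845.79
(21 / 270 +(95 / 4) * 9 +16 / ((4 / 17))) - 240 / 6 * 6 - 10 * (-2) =11129 / 180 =61.83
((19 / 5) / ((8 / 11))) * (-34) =-3553 / 20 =-177.65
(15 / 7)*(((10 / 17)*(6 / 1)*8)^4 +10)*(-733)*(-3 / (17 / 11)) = 19261094237020350 / 9938999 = 1937930996.57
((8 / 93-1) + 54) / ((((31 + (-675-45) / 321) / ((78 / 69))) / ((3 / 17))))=13734734 / 37296317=0.37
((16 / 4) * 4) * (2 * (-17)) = -544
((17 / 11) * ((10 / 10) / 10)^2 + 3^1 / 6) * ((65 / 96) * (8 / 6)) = 0.47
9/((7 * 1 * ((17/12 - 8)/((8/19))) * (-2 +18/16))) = 6912/73549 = 0.09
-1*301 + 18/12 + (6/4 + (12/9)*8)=-287.33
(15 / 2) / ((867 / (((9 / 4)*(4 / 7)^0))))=45 / 2312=0.02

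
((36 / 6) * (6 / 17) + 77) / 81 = 1345 / 1377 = 0.98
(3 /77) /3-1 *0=1 /77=0.01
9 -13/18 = 149/18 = 8.28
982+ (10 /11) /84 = 453689 /462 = 982.01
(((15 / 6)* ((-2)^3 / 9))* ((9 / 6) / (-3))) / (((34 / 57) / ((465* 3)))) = 2598.53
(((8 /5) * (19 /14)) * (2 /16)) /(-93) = -19 /6510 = -0.00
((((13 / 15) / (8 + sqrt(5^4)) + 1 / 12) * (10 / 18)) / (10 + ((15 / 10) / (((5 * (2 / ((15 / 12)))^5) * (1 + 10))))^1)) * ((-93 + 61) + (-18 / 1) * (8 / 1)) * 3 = -3.21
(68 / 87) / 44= 17 / 957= 0.02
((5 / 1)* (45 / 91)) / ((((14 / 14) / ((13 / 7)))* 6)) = 75 / 98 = 0.77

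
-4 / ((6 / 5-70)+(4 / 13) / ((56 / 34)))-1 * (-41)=1281799 / 31219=41.06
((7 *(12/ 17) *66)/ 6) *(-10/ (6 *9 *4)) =-385/ 153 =-2.52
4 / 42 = 2 / 21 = 0.10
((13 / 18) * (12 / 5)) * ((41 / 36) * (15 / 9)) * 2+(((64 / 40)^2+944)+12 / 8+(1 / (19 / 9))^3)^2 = 8564831592039577949 / 9526790902500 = 899025.88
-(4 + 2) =-6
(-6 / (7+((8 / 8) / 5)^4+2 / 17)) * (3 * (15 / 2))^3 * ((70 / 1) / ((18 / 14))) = -3765234375 / 7204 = -522658.85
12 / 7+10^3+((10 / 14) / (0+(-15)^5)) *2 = 1064947498 / 1063125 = 1001.71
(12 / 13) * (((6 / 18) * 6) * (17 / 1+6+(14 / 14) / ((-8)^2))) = 4419 / 104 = 42.49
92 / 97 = 0.95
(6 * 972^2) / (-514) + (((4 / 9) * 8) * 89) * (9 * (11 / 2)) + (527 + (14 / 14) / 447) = 593050802 / 114879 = 5162.40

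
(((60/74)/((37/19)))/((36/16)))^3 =0.01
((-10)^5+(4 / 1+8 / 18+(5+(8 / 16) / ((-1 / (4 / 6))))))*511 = -459858098 / 9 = -51095344.22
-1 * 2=-2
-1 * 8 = -8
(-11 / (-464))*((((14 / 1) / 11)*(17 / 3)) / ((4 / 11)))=1309 / 2784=0.47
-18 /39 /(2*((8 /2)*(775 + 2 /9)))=-27 /362804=-0.00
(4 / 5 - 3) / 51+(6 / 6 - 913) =-232571 / 255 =-912.04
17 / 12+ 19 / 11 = 3.14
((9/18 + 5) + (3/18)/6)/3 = 199/108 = 1.84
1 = 1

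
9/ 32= 0.28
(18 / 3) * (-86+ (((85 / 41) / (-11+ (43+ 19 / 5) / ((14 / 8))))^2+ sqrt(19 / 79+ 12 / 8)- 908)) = -3043693864134 / 510353281+ 15 * sqrt(1738) / 79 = -5955.98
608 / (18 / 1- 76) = -304 / 29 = -10.48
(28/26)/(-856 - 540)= -7/9074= -0.00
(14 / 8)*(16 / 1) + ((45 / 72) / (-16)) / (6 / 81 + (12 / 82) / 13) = 4329197 / 157184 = 27.54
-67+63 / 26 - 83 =-3837 / 26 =-147.58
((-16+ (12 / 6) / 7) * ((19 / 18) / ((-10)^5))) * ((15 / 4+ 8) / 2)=9823 / 10080000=0.00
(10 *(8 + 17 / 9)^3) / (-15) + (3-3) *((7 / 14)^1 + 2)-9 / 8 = -11299187 / 17496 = -645.82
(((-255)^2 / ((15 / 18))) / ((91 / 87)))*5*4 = 1492002.20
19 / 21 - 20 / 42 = 3 / 7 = 0.43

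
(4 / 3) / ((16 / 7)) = 7 / 12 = 0.58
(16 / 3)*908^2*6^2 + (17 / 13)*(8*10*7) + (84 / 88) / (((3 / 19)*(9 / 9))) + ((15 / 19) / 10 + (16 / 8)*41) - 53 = 430095273209 / 2717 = 158297855.43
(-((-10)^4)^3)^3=-1000000000000000000000000000000000000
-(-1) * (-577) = -577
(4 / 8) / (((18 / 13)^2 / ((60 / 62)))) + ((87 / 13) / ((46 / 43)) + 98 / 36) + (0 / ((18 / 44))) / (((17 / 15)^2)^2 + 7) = 9240175 / 1001052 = 9.23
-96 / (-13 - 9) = 48 / 11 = 4.36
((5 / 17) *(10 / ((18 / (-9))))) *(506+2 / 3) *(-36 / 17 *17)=456000 / 17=26823.53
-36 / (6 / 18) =-108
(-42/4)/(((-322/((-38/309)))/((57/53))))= -1083/251114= -0.00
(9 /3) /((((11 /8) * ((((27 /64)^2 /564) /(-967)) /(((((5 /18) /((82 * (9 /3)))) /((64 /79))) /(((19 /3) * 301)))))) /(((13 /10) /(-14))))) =5974543744 /13162009707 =0.45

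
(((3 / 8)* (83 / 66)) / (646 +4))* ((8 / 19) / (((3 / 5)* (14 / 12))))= 83 / 190190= 0.00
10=10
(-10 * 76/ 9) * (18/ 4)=-380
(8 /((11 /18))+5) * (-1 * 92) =-18308 /11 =-1664.36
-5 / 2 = -2.50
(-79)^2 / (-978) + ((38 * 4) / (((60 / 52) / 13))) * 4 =33465947 / 4890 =6843.75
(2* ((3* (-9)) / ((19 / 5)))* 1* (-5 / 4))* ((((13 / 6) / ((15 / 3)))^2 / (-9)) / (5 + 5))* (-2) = 169 / 2280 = 0.07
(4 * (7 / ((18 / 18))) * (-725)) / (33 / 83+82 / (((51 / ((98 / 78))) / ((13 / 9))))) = -464021460 / 75787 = -6122.71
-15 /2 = -7.50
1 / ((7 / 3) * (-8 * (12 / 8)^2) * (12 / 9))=-1 / 56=-0.02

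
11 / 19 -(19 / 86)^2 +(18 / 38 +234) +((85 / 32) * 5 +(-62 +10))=220662107 / 1124192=196.29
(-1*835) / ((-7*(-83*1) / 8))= -6680 / 581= -11.50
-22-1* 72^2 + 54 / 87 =-150956 / 29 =-5205.38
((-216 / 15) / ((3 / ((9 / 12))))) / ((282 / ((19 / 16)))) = -57 / 3760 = -0.02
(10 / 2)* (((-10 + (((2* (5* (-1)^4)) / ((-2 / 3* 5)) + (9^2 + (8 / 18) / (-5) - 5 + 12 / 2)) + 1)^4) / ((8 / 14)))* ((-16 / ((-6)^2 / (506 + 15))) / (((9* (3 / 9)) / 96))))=-19514811802546709824 / 7381125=-2643880411528.96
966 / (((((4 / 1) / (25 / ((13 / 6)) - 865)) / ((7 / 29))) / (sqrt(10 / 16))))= -37512195 * sqrt(10) / 3016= -39331.56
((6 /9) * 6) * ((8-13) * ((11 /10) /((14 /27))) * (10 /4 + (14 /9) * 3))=-4257 /14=-304.07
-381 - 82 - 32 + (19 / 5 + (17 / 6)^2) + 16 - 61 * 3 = -650.17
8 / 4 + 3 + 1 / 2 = 11 / 2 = 5.50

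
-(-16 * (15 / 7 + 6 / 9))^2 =-891136 / 441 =-2020.72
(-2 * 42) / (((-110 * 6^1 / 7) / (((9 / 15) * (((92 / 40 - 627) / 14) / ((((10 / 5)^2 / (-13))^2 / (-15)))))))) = 66511809 / 17600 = 3779.08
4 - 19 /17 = 2.88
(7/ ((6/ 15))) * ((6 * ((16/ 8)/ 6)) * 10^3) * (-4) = -140000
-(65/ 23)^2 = -4225/ 529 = -7.99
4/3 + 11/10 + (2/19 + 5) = 4297/570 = 7.54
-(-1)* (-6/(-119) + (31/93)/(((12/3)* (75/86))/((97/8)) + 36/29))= 17723329/66029292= 0.27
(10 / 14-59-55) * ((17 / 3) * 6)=-26962 / 7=-3851.71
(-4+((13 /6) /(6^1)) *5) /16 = -79 /576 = -0.14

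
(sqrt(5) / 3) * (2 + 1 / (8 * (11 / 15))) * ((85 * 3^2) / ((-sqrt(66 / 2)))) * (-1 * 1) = 16235 * sqrt(165) / 968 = 215.44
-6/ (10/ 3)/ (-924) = 3/ 1540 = 0.00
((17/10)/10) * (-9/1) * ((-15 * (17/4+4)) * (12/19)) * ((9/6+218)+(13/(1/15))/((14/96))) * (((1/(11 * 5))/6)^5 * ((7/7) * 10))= 19499/40994800000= 0.00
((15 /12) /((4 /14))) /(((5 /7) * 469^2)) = 1 /35912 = 0.00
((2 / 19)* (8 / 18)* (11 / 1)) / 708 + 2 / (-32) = -29915 / 484272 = -0.06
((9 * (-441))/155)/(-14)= 567/310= 1.83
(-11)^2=121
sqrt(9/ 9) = 1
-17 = -17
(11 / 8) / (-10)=-11 / 80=-0.14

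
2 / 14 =0.14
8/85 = 0.09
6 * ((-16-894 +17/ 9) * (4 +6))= -163460/ 3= -54486.67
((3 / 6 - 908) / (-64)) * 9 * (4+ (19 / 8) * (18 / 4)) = 3838725 / 2048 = 1874.38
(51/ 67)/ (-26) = -51/ 1742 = -0.03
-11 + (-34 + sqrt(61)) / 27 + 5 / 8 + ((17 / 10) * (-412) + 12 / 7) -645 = -10246219 / 7560 + sqrt(61) / 27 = -1355.03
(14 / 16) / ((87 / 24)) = 7 / 29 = 0.24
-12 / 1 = -12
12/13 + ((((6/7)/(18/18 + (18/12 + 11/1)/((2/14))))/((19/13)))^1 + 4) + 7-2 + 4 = 1420983/102011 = 13.93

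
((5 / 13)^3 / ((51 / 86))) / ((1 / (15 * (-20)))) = -1075000 / 37349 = -28.78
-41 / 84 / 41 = -1 / 84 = -0.01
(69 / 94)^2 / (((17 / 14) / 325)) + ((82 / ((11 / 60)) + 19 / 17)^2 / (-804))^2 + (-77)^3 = -687718762527695908503863 / 1746120614155079184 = -393855.25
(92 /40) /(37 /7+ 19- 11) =161 /930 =0.17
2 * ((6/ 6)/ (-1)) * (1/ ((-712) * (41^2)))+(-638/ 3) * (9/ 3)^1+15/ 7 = -2663638629/ 4189052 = -635.86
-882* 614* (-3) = 1624644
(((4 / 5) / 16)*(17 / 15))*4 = 17 / 75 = 0.23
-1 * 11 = -11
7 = 7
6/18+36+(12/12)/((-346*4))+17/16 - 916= -7295935/8304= -878.60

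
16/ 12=4/ 3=1.33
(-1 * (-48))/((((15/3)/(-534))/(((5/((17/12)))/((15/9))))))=-922752/85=-10855.91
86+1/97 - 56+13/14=42015/1358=30.94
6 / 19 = 0.32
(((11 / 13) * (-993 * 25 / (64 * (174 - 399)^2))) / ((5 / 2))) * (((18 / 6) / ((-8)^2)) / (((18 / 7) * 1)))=-25487 / 539136000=-0.00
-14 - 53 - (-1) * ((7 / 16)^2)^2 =-4388511 / 65536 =-66.96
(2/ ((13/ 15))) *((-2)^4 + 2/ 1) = 540/ 13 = 41.54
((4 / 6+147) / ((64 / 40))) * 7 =646.04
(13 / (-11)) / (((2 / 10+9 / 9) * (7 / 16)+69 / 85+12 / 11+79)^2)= -66123200 / 370977228241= -0.00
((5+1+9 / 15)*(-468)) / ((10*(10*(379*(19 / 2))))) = -7722 / 900125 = -0.01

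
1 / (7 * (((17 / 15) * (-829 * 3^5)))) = -5 / 7990731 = -0.00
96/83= 1.16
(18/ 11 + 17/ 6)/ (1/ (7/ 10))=413/ 132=3.13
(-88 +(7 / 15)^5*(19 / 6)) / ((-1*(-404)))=-400630667 / 1840725000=-0.22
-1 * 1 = -1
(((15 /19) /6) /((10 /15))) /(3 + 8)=15 /836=0.02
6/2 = 3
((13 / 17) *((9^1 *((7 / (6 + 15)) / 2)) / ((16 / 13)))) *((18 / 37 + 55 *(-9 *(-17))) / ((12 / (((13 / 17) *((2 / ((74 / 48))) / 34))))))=2052259443 / 107614352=19.07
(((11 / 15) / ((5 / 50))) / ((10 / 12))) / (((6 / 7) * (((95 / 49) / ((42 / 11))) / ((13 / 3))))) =87.62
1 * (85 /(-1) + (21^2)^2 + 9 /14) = 194396.64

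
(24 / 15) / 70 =4 / 175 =0.02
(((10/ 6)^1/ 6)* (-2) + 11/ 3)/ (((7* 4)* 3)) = 1/ 27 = 0.04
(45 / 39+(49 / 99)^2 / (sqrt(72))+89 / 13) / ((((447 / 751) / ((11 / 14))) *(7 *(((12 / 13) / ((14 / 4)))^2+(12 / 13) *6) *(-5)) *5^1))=-1396109 / 129741750-304732519 *sqrt(2) / 11097590328000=-0.01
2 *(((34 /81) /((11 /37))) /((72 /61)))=38369 /16038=2.39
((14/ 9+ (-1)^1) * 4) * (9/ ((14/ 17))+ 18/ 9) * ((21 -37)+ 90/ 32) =-190955/ 504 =-378.88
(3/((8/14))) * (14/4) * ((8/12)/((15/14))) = 343/30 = 11.43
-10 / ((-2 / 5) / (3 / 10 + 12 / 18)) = 145 / 6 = 24.17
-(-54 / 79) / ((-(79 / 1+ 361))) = -27 / 17380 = -0.00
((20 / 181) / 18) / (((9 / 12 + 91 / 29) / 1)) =1160 / 734679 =0.00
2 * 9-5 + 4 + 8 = 25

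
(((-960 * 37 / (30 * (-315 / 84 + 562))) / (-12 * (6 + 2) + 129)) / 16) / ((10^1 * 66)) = -0.00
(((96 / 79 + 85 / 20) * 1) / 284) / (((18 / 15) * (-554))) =-8635 / 298309056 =-0.00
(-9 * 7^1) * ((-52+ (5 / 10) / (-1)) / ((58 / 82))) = 4676.12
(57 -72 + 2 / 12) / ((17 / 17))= -89 / 6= -14.83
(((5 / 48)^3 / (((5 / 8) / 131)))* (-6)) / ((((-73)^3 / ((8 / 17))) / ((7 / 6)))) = 22925 / 11427763392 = 0.00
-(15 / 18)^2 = -25 / 36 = -0.69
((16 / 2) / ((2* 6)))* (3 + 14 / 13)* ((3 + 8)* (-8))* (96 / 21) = -298496 / 273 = -1093.39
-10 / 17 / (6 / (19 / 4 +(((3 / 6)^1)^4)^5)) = -24903685 / 53477376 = -0.47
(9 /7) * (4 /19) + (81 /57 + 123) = 124.69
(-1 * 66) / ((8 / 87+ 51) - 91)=2871 / 1736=1.65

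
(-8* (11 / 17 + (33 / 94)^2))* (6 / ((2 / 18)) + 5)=-13653662 / 37553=-363.58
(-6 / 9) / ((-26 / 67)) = 67 / 39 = 1.72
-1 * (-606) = 606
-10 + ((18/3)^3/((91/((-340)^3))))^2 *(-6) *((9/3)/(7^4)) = -1297339106992326826810/19882681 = -65249706867616.44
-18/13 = -1.38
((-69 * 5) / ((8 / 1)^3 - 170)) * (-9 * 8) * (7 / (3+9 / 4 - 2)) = 38640 / 247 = 156.44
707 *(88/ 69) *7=435512/ 69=6311.77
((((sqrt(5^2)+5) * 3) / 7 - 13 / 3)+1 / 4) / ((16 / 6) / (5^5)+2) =53125 / 525224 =0.10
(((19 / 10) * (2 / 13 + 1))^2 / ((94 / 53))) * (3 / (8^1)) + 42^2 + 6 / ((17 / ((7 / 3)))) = 15260358751 / 8641984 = 1765.84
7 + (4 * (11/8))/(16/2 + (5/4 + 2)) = 337/45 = 7.49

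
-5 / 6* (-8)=20 / 3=6.67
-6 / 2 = -3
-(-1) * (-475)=-475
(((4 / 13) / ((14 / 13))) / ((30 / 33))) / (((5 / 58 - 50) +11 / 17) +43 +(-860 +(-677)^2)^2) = 10846 / 7222179844297845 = 0.00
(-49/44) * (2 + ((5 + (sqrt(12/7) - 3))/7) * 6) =-91/22 - 3 * sqrt(21)/11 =-5.39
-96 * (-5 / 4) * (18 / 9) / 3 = 80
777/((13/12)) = 9324/13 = 717.23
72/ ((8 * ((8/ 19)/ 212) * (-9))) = -1007/ 2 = -503.50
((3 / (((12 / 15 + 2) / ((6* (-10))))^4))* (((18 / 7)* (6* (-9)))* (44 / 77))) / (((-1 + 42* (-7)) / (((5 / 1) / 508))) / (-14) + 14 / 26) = -23438.37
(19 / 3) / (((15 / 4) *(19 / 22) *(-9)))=-88 / 405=-0.22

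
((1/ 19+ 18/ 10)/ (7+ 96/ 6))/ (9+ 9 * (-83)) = -88/ 806265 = -0.00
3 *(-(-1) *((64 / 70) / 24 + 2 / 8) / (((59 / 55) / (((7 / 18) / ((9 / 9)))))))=1331 / 4248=0.31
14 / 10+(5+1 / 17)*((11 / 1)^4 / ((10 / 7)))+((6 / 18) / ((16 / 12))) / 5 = 17628257 / 340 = 51847.81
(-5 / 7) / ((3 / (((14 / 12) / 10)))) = -1 / 36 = -0.03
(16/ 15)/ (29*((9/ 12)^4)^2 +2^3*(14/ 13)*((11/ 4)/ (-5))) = -13631488/ 23452809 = -0.58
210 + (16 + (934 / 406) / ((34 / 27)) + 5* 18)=2193641 / 6902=317.83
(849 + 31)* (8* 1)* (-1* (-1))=7040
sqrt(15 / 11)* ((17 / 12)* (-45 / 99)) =-85* sqrt(165) / 1452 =-0.75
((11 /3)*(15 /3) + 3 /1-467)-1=-1340 /3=-446.67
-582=-582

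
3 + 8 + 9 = 20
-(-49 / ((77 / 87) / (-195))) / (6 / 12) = -237510 / 11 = -21591.82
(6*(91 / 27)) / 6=91 / 27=3.37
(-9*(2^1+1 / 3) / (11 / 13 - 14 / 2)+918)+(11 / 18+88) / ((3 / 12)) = 918617 / 720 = 1275.86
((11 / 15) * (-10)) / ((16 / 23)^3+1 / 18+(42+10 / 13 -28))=-0.48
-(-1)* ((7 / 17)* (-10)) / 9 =-70 / 153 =-0.46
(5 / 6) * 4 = 10 / 3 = 3.33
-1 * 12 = -12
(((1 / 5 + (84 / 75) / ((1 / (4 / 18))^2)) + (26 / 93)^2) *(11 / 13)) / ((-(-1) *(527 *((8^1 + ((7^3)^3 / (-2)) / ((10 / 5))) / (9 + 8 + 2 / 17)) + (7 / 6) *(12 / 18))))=-2769663116 / 3048681560795907075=-0.00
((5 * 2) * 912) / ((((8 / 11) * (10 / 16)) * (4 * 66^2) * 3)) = 38 / 99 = 0.38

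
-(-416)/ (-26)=-16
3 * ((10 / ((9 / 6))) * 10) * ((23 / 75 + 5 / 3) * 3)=1184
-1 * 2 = -2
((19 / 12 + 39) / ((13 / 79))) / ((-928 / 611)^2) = 1104829141 / 10334208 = 106.91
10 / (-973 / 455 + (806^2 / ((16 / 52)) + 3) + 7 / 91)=325 / 68617833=0.00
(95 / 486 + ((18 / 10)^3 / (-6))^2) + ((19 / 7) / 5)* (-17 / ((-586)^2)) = 5203339736213 / 4563410906250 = 1.14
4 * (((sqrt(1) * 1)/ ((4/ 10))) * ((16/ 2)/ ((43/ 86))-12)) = 40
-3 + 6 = 3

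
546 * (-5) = -2730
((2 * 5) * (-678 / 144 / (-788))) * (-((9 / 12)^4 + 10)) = -1492165 / 2420736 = -0.62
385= 385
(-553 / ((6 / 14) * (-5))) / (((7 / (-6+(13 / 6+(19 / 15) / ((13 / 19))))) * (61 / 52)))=-854938 / 13725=-62.29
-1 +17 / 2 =15 / 2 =7.50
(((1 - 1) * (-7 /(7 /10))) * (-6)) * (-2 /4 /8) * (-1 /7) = 0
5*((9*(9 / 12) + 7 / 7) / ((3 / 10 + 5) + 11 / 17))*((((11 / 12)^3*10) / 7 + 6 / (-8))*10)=139589125 / 6114528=22.83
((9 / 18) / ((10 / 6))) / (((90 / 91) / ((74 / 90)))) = 3367 / 13500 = 0.25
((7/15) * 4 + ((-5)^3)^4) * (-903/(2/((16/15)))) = -8818359442424/75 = -117578125898.99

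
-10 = -10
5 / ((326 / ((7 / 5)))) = 7 / 326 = 0.02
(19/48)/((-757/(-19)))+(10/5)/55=92527/1998480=0.05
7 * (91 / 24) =637 / 24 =26.54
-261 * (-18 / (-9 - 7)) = -2349 / 8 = -293.62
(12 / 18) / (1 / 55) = 110 / 3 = 36.67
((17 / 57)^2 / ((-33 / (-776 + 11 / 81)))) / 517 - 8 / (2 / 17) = -68.00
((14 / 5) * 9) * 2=252 / 5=50.40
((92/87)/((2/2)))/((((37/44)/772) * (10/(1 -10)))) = -4687584/5365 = -873.73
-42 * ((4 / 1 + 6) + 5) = -630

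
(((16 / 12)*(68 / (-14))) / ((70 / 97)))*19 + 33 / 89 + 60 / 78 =-169.37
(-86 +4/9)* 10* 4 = -30800/9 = -3422.22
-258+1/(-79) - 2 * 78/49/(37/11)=-37089943/143227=-258.96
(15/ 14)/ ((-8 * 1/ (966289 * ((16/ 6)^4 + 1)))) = -6673593.18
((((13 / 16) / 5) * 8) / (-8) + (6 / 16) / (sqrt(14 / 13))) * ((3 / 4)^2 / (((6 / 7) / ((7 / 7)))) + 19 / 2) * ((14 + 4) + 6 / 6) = -16055 / 512 + 18525 * sqrt(182) / 3584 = 38.37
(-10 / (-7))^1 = 10 / 7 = 1.43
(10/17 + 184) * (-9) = -28242/17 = -1661.29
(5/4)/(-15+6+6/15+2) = -25/132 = -0.19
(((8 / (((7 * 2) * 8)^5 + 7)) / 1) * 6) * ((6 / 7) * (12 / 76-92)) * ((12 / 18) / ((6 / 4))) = -223360 / 2343914439587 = -0.00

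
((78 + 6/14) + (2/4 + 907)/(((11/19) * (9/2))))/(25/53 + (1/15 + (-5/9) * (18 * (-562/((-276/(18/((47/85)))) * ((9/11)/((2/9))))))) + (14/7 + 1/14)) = -46211387940/19212338737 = -2.41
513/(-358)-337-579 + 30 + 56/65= -20630517/23270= -886.57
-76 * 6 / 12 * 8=-304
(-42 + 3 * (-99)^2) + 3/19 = 557862/19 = 29361.16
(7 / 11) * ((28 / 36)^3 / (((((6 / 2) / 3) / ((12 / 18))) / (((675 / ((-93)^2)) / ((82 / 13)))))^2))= 253605625 / 12449006745219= 0.00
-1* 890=-890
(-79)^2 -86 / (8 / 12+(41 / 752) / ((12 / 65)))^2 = 463317066865 / 75359761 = 6148.07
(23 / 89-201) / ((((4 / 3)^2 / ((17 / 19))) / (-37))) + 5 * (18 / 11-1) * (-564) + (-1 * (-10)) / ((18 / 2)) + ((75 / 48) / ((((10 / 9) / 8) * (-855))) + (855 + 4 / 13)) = 2800.01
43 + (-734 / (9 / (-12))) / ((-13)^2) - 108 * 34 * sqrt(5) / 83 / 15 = 24737 / 507 - 1224 * sqrt(5) / 415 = 42.20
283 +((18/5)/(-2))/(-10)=14159/50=283.18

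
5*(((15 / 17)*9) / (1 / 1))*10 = 6750 / 17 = 397.06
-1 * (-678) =678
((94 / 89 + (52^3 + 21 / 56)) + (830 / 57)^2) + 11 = 325786052803 / 2313288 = 140832.47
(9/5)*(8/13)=72/65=1.11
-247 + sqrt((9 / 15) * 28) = -247 + 2 * sqrt(105) / 5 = -242.90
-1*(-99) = 99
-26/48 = -13/24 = -0.54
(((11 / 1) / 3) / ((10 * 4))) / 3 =0.03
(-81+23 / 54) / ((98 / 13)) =-56563 / 5292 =-10.69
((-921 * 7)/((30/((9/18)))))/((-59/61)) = 131089/1180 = 111.09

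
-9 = -9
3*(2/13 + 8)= 318/13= 24.46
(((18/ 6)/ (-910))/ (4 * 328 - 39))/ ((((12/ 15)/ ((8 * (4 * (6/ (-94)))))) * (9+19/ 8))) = 288/ 495460511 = 0.00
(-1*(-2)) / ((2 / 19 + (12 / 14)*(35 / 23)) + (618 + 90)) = 437 / 155006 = 0.00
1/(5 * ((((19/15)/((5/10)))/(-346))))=-519/19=-27.32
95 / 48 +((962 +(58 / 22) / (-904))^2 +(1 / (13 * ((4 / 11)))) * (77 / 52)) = 925440.68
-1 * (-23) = 23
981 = 981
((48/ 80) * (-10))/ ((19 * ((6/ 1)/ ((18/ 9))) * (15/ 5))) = -2/ 57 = -0.04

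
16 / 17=0.94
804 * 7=5628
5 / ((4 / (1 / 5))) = 1 / 4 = 0.25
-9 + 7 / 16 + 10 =23 / 16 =1.44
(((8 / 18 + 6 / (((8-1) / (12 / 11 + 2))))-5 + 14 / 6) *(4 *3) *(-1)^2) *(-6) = -2368 / 77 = -30.75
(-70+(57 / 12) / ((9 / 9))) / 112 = -261 / 448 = -0.58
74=74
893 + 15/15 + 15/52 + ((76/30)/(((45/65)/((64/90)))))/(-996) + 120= 79782812021/78659100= 1014.29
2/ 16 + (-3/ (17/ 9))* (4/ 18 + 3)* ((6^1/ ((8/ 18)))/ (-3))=3149/ 136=23.15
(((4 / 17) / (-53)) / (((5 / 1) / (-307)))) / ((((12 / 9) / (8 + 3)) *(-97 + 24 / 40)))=-0.02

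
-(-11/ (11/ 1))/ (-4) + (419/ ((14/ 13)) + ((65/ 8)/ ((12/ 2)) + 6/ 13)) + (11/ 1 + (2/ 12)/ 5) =2924161/ 7280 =401.67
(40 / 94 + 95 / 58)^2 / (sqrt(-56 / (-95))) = 31640625 * sqrt(1330) / 208070128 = 5.55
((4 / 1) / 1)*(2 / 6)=4 / 3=1.33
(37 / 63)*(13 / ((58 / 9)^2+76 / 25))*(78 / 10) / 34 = 844155 / 21480928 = 0.04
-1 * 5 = -5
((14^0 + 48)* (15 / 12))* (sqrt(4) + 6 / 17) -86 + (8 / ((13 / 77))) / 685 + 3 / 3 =8959997 / 151385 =59.19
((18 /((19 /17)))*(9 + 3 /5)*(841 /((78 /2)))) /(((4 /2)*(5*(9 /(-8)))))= -296.36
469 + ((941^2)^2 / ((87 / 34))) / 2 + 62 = 13329302269334 / 87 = 153210370911.89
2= 2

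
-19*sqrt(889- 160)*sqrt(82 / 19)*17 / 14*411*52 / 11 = -4904874*sqrt(1558) / 77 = -2514321.78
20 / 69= 0.29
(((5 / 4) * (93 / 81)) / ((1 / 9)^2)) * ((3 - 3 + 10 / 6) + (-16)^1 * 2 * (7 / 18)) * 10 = -75175 / 6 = -12529.17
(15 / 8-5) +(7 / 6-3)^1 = -119 / 24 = -4.96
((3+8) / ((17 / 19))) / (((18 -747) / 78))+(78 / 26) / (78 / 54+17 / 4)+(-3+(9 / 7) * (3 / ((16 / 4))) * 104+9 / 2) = 1197418867 / 11855970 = 101.00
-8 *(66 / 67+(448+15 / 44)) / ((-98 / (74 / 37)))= 2649226 / 36113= 73.36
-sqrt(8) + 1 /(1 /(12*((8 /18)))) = 16 /3-2*sqrt(2) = 2.50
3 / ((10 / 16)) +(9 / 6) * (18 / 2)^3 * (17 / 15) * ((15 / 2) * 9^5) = 10976913951 / 20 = 548845697.55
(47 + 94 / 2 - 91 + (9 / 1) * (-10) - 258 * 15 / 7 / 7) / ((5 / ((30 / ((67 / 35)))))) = -243990 / 469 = -520.23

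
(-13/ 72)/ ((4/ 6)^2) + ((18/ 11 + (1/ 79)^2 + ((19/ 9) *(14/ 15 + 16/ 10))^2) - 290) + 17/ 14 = -72574316362409/ 280260842400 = -258.95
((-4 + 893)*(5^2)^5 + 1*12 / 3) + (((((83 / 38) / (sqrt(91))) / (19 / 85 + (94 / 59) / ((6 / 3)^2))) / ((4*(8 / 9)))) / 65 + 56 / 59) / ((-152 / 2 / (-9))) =83249*sqrt(91) / 4209132928 + 9732119145235 / 1121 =8681640629.11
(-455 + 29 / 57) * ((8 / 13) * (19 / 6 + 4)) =-4455832 / 2223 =-2004.42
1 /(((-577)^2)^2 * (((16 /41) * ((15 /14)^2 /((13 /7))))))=3731 /99757547136900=0.00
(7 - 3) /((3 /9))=12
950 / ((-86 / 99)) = -47025 / 43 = -1093.60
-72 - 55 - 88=-215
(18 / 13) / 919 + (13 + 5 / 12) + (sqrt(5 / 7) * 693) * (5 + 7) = 7041.72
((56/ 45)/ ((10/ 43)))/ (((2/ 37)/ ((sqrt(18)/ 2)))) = 11137* sqrt(2)/ 75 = 210.00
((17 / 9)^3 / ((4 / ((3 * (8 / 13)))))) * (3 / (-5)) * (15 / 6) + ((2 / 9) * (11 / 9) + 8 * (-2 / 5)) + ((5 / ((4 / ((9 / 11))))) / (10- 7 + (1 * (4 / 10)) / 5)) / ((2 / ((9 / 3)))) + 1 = -217479793 / 35675640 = -6.10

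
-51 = -51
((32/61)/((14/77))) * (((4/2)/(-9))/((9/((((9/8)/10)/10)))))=-11/13725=-0.00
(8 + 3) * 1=11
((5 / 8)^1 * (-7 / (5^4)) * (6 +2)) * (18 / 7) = -18 / 125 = -0.14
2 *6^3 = 432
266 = 266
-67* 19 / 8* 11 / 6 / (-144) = 14003 / 6912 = 2.03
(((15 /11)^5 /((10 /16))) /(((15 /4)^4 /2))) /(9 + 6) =4096 /805255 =0.01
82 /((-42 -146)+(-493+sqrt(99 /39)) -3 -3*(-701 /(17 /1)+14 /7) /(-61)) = -131051807263 /1096241821346 -44090129*sqrt(429) /3288725464038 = -0.12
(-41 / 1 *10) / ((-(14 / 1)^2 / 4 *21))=410 / 1029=0.40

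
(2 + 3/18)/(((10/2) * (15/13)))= 169/450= 0.38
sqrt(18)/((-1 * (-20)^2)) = -3 * sqrt(2)/400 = -0.01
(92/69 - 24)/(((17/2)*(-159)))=8/477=0.02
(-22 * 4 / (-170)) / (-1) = -44 / 85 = -0.52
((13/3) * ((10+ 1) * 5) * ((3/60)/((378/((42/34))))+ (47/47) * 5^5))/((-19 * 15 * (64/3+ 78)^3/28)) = -1007585579/13496431920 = -0.07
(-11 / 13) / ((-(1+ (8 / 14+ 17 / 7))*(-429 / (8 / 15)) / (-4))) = 8 / 7605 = 0.00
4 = 4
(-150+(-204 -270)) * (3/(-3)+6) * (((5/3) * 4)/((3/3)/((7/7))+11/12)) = -249600/23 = -10852.17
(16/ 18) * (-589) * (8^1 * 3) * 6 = -75392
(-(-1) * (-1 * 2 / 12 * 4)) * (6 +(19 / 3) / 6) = -127 / 27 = -4.70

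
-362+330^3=35936638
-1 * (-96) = 96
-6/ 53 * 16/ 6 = -16/ 53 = -0.30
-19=-19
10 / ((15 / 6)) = 4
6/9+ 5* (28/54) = 88/27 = 3.26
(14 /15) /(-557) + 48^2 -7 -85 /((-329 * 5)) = 6314119544 /2748795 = 2297.05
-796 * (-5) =3980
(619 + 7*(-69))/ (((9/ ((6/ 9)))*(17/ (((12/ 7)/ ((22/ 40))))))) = 1.85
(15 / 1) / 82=0.18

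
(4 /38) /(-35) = -2 /665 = -0.00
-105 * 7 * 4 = -2940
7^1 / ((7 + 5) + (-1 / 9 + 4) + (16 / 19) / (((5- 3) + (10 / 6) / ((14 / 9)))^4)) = 4092304797 / 9294414221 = 0.44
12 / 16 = 3 / 4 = 0.75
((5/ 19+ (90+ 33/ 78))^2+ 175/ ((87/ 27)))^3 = 201085023172356159924815674325289/ 354450576652731301184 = 567314701731.65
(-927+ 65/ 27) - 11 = -25261/ 27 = -935.59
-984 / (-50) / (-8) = -123 / 50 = -2.46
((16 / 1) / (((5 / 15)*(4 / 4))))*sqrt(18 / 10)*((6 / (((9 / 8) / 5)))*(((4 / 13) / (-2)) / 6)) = -256*sqrt(5) / 13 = -44.03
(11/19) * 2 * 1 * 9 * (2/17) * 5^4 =247500/323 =766.25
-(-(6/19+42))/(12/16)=1072/19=56.42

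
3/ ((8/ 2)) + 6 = 27/ 4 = 6.75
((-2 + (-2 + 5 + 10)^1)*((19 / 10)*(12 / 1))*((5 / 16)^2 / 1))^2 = 9828225 / 16384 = 599.87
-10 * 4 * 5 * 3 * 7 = -4200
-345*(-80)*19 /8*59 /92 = 84075 /2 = 42037.50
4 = 4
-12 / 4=-3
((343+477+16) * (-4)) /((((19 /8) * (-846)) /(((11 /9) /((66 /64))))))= 22528 /11421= 1.97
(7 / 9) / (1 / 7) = 49 / 9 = 5.44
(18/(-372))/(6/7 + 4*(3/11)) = -77/3100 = -0.02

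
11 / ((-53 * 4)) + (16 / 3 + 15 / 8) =9103 / 1272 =7.16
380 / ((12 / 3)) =95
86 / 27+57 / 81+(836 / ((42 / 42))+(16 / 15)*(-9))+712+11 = 69898 / 45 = 1553.29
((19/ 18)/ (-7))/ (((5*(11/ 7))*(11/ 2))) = -19/ 5445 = -0.00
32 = 32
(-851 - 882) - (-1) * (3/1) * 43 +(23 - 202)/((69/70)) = -123206/69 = -1785.59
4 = 4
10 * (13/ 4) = 65/ 2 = 32.50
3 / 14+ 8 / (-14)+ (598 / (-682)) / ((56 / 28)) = -1899 / 2387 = -0.80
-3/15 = -1/5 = -0.20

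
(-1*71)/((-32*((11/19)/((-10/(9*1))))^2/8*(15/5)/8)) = 5126200/29403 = 174.34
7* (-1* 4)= -28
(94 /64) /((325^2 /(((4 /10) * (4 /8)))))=47 /16900000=0.00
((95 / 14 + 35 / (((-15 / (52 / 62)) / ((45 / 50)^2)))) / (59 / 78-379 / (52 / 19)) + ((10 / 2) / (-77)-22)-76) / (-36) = 41926390211 / 15385408500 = 2.73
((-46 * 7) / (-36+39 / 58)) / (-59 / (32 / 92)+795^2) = 149408 / 10357373307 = 0.00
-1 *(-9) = 9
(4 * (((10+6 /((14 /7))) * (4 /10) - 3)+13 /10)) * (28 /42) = 28 /3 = 9.33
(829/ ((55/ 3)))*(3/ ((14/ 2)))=7461/ 385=19.38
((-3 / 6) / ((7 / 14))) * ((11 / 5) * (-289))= 3179 / 5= 635.80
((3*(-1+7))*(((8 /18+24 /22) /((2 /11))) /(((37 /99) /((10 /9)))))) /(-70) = -1672 /259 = -6.46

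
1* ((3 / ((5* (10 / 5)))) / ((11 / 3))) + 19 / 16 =1117 / 880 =1.27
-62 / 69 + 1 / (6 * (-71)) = -8827 / 9798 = -0.90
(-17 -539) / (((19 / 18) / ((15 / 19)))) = -150120 / 361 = -415.84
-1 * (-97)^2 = -9409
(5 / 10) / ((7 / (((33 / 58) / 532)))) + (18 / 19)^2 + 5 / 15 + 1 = 54932057 / 24623088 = 2.23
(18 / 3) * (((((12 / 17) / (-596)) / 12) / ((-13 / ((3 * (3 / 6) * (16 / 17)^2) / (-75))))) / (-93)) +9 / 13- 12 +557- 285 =1922676879639 / 7375272775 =260.69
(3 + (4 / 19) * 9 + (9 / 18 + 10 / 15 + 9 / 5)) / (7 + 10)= 4481 / 9690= 0.46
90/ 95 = 18/ 19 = 0.95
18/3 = 6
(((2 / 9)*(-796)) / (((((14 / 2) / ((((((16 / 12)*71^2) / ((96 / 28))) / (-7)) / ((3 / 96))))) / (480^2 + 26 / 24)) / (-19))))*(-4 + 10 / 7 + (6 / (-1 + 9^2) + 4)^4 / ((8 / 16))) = -259183822651138446996871 / 476280000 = -544183721027837.51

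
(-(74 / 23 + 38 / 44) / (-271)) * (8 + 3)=2065 / 12466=0.17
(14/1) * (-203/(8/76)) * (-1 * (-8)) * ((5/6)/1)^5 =-84371875/972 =-86802.34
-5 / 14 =-0.36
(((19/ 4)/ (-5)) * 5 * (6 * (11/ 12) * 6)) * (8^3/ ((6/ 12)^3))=-642048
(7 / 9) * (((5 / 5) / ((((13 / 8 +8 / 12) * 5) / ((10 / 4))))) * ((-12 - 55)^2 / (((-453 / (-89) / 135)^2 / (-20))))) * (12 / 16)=-2016102822300 / 250811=-8038334.93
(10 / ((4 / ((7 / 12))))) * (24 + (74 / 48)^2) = 531755 / 13824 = 38.47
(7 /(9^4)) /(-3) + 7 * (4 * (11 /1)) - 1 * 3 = 6003308 /19683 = 305.00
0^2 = 0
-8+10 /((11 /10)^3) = -648 /1331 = -0.49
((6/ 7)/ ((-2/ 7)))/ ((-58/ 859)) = 2577/ 58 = 44.43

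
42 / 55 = 0.76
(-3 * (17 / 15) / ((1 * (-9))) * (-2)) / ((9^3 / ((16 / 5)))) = -544 / 164025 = -0.00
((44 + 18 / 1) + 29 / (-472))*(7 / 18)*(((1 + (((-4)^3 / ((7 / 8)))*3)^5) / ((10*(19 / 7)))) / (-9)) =16663564911842700181 / 332210592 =50159643651.11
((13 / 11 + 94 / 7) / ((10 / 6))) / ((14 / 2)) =675 / 539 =1.25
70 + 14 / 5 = 364 / 5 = 72.80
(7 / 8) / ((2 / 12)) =21 / 4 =5.25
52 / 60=13 / 15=0.87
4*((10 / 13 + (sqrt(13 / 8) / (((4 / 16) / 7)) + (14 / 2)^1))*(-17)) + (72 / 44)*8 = -476*sqrt(26) - 73676 / 143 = -2942.35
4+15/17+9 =236/17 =13.88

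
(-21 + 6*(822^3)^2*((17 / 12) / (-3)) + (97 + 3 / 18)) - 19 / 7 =-36709449062181203891 / 42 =-874034501480504854.55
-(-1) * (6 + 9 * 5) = 51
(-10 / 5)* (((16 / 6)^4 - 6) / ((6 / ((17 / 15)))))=-12274 / 729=-16.84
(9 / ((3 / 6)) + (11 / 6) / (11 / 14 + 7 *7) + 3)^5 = 164691460871510481671168 / 39973314829931451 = 4120035.12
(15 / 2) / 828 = 5 / 552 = 0.01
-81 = -81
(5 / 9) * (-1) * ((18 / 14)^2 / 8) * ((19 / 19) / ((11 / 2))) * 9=-405 / 2156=-0.19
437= 437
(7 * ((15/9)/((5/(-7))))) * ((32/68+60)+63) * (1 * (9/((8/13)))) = -4011189/136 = -29494.04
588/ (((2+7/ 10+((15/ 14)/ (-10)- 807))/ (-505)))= 369.14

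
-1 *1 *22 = -22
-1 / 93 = -0.01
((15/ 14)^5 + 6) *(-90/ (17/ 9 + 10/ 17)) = -27445806315/ 101917648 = -269.29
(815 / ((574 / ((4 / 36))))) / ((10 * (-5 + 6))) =163 / 10332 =0.02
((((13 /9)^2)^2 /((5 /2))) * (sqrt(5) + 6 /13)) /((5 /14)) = 123032 /54675 + 799708 * sqrt(5) /164025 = 13.15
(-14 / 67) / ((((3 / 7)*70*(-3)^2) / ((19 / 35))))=-19 / 45225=-0.00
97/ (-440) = -97/ 440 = -0.22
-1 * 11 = -11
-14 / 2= -7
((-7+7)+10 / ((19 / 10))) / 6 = 50 / 57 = 0.88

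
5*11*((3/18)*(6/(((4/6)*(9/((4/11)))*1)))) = 10/3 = 3.33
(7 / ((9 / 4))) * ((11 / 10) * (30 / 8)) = 77 / 6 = 12.83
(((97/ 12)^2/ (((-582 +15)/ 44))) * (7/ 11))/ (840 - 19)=-9409/ 2394036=-0.00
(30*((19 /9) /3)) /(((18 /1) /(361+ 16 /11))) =42085 /99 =425.10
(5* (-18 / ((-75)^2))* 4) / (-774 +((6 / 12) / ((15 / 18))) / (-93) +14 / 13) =3224 / 38936325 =0.00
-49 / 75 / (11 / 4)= -196 / 825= -0.24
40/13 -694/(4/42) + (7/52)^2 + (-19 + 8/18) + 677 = -161237207/24336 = -6625.46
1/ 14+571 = 7995/ 14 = 571.07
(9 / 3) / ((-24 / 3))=-3 / 8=-0.38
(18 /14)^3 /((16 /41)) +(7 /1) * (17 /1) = 682961 /5488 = 124.45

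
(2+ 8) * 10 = 100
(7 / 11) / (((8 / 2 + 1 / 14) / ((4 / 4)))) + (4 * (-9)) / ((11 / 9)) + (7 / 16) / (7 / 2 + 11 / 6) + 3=-382547 / 14592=-26.22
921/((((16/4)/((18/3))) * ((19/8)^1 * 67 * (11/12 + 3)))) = 132624/59831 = 2.22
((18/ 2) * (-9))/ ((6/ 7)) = -189/ 2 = -94.50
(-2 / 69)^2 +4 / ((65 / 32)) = 609668 / 309465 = 1.97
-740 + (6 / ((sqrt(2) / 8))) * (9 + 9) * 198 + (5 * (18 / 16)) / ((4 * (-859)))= -20341165 / 27488 + 85536 * sqrt(2)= 120226.17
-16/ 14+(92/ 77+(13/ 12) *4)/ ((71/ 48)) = 14184/ 5467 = 2.59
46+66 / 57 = 896 / 19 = 47.16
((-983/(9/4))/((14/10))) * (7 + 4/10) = -145484/63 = -2309.27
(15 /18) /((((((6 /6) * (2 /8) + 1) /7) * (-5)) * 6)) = -7 /45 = -0.16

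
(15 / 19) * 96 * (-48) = -69120 / 19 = -3637.89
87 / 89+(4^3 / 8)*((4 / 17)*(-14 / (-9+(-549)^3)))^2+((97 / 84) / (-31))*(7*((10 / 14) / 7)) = 1017241398189572165880301 / 1069743699305783220043836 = 0.95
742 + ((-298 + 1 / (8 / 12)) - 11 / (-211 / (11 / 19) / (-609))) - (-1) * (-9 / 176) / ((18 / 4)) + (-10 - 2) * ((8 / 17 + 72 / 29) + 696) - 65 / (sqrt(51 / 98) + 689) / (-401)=-25828860987334667356727 / 3244696375915707592 - 455 * sqrt(102) / 18655565407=-7960.33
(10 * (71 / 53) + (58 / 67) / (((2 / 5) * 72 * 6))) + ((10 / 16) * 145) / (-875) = 713966509 / 53691120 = 13.30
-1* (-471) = 471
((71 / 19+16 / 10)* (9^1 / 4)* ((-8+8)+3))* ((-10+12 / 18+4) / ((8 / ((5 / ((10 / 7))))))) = -31941 / 380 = -84.06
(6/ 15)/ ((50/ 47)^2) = 2209/ 6250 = 0.35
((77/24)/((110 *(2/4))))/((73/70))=49/876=0.06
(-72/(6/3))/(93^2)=-4/961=-0.00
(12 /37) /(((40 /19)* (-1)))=-57 /370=-0.15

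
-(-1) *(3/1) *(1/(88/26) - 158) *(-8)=41634/11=3784.91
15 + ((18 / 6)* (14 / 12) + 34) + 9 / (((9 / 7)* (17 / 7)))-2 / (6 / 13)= 5207 / 102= 51.05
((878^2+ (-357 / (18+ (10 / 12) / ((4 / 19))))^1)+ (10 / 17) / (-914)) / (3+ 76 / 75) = 1989160885125 / 10356077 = 192076.68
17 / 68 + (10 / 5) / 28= 9 / 28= 0.32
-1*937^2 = -877969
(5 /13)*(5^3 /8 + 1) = 665 /104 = 6.39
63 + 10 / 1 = 73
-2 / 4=-1 / 2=-0.50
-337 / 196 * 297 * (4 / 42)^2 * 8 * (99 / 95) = -38.61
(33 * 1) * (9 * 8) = 2376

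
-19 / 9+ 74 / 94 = -560 / 423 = -1.32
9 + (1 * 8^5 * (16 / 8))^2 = 4294967305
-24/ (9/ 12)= -32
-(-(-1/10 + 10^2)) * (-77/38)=-202.43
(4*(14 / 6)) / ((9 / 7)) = 196 / 27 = 7.26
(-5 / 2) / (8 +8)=-0.16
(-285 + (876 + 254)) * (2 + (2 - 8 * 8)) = -50700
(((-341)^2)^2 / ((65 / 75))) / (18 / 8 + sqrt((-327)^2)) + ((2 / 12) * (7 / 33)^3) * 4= 29154834875442422 / 615277377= 47384864.07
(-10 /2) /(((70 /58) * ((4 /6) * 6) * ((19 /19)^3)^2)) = -29 /28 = -1.04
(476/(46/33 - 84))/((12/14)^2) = -64141/8178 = -7.84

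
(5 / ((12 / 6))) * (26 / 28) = 65 / 28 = 2.32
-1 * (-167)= 167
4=4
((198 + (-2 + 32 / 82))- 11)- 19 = 6822 / 41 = 166.39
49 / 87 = 0.56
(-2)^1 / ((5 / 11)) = -4.40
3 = 3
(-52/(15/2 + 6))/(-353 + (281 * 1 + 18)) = 52/729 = 0.07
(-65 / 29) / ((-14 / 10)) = 325 / 203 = 1.60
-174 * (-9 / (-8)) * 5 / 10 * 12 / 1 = -2349 / 2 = -1174.50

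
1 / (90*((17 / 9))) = 1 / 170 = 0.01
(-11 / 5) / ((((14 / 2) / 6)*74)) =-33 / 1295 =-0.03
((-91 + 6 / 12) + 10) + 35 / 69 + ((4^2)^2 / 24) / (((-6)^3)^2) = -4023704 / 50301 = -79.99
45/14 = 3.21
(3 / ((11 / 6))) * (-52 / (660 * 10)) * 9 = -351 / 3025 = -0.12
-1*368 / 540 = -92 / 135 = -0.68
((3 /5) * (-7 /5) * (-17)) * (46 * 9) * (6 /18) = 49266 /25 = 1970.64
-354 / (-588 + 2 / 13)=2301 / 3821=0.60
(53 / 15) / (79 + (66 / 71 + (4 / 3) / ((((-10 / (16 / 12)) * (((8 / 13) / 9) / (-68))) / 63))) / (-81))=-33867 / 560939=-0.06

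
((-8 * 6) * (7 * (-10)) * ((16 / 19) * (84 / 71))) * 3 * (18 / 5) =48771072 / 1349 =36153.50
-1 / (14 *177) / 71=-1 / 175938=-0.00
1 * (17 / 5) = 17 / 5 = 3.40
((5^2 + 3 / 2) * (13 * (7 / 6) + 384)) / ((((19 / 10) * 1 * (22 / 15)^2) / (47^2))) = 105149780625 / 18392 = 5717147.71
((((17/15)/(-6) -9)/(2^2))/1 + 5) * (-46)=-124.33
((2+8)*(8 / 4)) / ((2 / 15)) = 150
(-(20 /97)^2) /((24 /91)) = -4550 /28227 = -0.16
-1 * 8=-8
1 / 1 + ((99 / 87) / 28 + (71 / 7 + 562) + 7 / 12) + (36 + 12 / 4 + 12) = 624.77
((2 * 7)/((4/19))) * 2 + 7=140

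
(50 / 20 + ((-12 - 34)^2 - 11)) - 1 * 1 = 4213 / 2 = 2106.50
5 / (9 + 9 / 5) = 25 / 54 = 0.46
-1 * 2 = -2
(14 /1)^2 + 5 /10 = 393 /2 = 196.50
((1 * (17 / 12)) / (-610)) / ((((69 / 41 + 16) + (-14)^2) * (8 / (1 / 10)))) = -697 / 5130441600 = -0.00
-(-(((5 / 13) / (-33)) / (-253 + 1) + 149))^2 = -259470788961409 / 11687339664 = -22201.01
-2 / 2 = -1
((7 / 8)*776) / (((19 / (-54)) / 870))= -31899420 / 19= -1678916.84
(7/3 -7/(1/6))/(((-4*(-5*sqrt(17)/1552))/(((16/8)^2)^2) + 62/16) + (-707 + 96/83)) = 25446312640*sqrt(17)/392478569240427597 + 7392696104303104/130826189746809199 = 0.06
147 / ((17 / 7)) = 1029 / 17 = 60.53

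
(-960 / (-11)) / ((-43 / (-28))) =26880 / 473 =56.83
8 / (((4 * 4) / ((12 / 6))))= 1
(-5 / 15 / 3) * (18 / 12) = -1 / 6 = -0.17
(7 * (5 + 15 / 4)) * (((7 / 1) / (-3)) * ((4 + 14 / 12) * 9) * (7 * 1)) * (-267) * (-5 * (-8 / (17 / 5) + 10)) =-32293750125 / 68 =-474908090.07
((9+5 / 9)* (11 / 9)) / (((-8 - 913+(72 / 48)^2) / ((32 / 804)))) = -30272 / 59832675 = -0.00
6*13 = 78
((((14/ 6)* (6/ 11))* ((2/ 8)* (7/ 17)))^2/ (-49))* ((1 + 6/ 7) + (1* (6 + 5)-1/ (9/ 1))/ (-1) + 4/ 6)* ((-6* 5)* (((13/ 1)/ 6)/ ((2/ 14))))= -98735/ 74052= -1.33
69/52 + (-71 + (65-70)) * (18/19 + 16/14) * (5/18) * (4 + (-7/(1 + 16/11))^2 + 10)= -332758091/341172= -975.34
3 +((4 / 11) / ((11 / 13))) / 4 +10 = 1586 / 121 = 13.11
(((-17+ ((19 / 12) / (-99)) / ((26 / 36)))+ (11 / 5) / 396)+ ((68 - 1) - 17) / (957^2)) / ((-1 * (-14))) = -1.22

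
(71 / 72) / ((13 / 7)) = 497 / 936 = 0.53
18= 18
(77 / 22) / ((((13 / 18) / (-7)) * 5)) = -441 / 65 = -6.78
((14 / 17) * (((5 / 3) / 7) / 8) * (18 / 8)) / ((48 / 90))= 225 / 2176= 0.10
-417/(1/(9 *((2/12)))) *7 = -8757/2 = -4378.50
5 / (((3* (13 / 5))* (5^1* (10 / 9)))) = 3 / 26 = 0.12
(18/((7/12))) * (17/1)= 3672/7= 524.57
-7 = -7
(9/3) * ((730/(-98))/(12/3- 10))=365/98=3.72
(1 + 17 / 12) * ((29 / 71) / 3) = 841 / 2556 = 0.33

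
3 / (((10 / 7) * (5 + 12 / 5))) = 21 / 74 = 0.28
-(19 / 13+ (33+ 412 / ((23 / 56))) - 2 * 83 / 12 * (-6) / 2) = -645297 / 598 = -1079.09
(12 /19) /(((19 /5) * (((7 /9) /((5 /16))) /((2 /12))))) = 225 /20216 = 0.01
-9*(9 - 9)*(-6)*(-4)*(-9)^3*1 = 0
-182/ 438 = -91/ 219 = -0.42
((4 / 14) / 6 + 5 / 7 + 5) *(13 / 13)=121 / 21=5.76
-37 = -37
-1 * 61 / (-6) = 61 / 6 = 10.17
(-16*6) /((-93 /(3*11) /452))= 477312 /31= 15397.16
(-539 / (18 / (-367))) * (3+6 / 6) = 395626 / 9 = 43958.44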